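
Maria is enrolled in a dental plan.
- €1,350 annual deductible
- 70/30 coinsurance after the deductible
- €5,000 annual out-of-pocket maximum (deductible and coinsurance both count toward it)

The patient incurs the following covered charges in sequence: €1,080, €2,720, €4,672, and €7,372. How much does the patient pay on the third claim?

€1,401.60

Claim 1 (€1,080): entire amount goes to the deductible. Cost to patient: €1,080. OOP to date €1,080.
Claim 2 (€2,720): deductible takes €270, €2,450 remains; 30% of €2,450 = €735. Cost to patient: €1,005. OOP to date €2,085.
Claim 3 (€4,672): deductible already satisfied, so patient's share is 30% × €4,672 = €1,401.60. Patient pays €1,401.60; OOP now €3,486.60.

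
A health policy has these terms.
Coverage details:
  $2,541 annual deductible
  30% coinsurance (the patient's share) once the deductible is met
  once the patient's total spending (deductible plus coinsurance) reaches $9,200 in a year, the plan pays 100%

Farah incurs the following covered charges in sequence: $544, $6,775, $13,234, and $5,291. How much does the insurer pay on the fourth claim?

$4,035.60

Bill 1, $544: fully absorbed by the deductible. Patient pays $544; OOP now $544. Insurer: $544 − $544 = $0.
Bill 2, $6,775: $1,997 finishes the deductible; $4,778 goes to coinsurance; coinsurance $4,778 × 30% = $1,433.40. Patient owes $3,430.40 (running OOP $3,974.40). Plan pays $6,775 − $3,430.40 = $3,344.60.
Bill 3, $13,234: 30% coinsurance on $13,234 = $3,970.20. Patient pays $3,970.20; OOP now $7,944.60. Plan pays $13,234 − $3,970.20 = $9,263.80.
Bill 4, $5,291: deductible met; 30% of $5,291 = $1,587.30. That would push OOP to $9,531.90, over the $9,200 cap, so patient pays $9,200 − $7,944.60 = $1,255.40. Insurer: $5,291 − $1,255.40 = $4,035.60.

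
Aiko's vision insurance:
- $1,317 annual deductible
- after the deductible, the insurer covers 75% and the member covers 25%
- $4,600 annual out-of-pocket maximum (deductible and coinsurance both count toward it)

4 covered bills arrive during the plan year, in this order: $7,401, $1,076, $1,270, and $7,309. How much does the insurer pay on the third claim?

$952.50

Bill 1, $7,401: deductible takes $1,317, $6,084 remains; member's 25% is $1,521. Member pays $2,838; OOP now $2,838. Plan pays $7,401 − $2,838 = $4,563.
Bill 2, $1,076: 25% coinsurance on $1,076 = $269. Member owes $269 (running OOP $3,107). Plan pays $1,076 − $269 = $807.
Bill 3, $1,270: deductible met; 25% of $1,270 = $317.50. Member owes $317.50 (running OOP $3,424.50). Plan pays $1,270 − $317.50 = $952.50.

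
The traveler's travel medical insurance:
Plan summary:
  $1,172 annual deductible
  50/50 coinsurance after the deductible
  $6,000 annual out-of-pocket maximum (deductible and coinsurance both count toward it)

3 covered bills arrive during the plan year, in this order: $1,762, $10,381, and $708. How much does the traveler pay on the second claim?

Claim 1 ($1,762): $1,172 to deductible, leaving $590; traveler's 50% is $295. Traveler owes $1,467 (running OOP $1,467).
Claim 2 ($10,381): 50% coinsurance on $10,381 = $5,190.50. OOP would hit $6,657.50 > $6,000, so the cap limits the traveler to $6,000 − $1,467 = $4,533.

$4,533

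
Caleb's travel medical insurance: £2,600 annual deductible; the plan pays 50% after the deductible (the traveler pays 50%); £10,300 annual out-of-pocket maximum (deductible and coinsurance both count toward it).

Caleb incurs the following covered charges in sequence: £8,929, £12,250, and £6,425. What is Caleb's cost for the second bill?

Claim 1 (£8,929): £2,600 to deductible, leaving £6,329; 50% of £6,329 = £3,164.50. Traveler owes £5,764.50 (running OOP £5,764.50).
Claim 2 (£12,250): 50% coinsurance on £12,250 = £6,125. OOP would hit £11,889.50 > £10,300, so the cap limits the traveler to £10,300 − £5,764.50 = £4,535.50.

£4,535.50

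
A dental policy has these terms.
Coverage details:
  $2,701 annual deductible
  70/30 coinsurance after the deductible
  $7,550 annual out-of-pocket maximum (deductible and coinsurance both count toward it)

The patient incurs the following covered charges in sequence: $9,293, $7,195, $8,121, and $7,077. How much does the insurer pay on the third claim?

Claim 1 — $9,293: $2,701 finishes the deductible; $6,592 goes to coinsurance; patient's 30% is $1,977.60. Cost to patient: $4,678.60. OOP to date $4,678.60. Plan pays $9,293 − $4,678.60 = $4,614.40.
Claim 2 — $7,195: deductible met; 30% of $7,195 = $2,158.50. Cost to patient: $2,158.50. OOP to date $6,837.10. Plan pays $7,195 − $2,158.50 = $5,036.50.
Claim 3 — $8,121: deductible already satisfied, so patient's share is 30% × $8,121 = $2,436.30. Adding that to $6,837.10 gives $9,273.40, past the $7,550 cap; patient pays only $7,550 − $6,837.10 = $712.90. Plan pays $8,121 − $712.90 = $7,408.10.

$7,408.10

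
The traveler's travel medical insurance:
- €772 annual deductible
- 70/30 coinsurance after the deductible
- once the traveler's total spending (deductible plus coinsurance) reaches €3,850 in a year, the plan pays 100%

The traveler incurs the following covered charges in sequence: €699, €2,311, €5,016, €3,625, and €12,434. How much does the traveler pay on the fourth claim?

€901.80

Claim 1 — €699: fully absorbed by the deductible. Cost to traveler: €699. OOP to date €699.
Claim 2 — €2,311: deductible takes €73, €2,238 remains; 30% of €2,238 = €671.40. Cost to traveler: €744.40. OOP to date €1,443.40.
Claim 3 — €5,016: 30% coinsurance on €5,016 = €1,504.80. Cost to traveler: €1,504.80. OOP to date €2,948.20.
Claim 4 — €3,625: deductible met; 30% of €3,625 = €1,087.50. OOP would hit €4,035.70 > €3,850, so the cap limits the traveler to €3,850 − €2,948.20 = €901.80.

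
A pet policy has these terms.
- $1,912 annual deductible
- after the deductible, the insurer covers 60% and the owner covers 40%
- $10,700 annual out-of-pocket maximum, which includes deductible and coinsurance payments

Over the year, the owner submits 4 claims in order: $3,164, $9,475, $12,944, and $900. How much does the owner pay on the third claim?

$4,497.20

Claim 1 ($3,164): $1,912 to deductible, leaving $1,252; owner's 40% is $500.80. Cost to owner: $2,412.80. OOP to date $2,412.80.
Claim 2 ($9,475): 40% coinsurance on $9,475 = $3,790. Owner owes $3,790 (running OOP $6,202.80).
Claim 3 ($12,944): deductible met; 40% of $12,944 = $5,177.60. That would push OOP to $11,380.40, over the $10,700 cap, so owner pays $10,700 − $6,202.80 = $4,497.20.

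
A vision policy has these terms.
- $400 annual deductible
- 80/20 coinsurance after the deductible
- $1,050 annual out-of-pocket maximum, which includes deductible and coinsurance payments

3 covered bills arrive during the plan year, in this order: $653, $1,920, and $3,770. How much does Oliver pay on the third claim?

$215.40

Bill 1, $653: deductible takes $400, $253 remains; 20% of $253 = $50.60. Cost to member: $450.60. OOP to date $450.60.
Bill 2, $1,920: deductible met; 20% of $1,920 = $384. Member owes $384 (running OOP $834.60).
Bill 3, $3,770: deductible met; 20% of $3,770 = $754. OOP would hit $1,588.60 > $1,050, so the cap limits the member to $1,050 − $834.60 = $215.40.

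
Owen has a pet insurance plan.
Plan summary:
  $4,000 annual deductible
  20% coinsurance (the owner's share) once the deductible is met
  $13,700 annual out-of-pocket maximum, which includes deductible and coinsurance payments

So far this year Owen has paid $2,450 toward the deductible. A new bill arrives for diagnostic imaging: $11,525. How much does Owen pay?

Deductible still to meet: $4,000 − $2,450 = $1,550.
The remaining $9,975 (= $11,525 − $1,550) moves to coinsurance.
20% of $9,975 = $1,995 falls to the owner.
That puts the owner's cost at $1,550 + $1,995 = $3,545 before any cap.
Total out-of-pocket so far would be $2,450 + $3,545 = $5,995, below the $13,700 cap — no reduction.

$3,545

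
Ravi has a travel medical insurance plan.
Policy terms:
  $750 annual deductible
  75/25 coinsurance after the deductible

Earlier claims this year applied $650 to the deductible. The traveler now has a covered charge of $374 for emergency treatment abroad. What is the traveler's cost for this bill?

$168.50

Remaining deductible: $750 − $650 = $100.
That leaves $374 − $100 = $274 for coinsurance.
Coinsurance: $274 × 25% = $68.50.
That puts the traveler's cost at $100 + $68.50 = $168.50.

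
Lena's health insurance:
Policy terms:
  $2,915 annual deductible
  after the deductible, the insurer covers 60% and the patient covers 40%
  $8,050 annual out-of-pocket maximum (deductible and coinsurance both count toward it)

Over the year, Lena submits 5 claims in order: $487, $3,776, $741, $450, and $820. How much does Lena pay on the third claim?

Bill 1, $487: fully absorbed by the deductible. Patient owes $487 (running OOP $487).
Bill 2, $3,776: deductible takes $2,428, $1,348 remains; coinsurance $1,348 × 40% = $539.20. Patient pays $2,967.20; OOP now $3,454.20.
Bill 3, $741: deductible met; 40% of $741 = $296.40. Cost to patient: $296.40. OOP to date $3,750.60.

$296.40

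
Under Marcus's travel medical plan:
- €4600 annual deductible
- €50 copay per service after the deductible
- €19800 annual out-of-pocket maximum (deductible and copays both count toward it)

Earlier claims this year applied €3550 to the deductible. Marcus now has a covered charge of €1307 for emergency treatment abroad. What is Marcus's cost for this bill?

Deductible still to meet: €4600 − €3550 = €1050.
After the €1050 deductible portion, €1307 − €1050 = €257 is subject to the copay.
Copay on this service: €50.
Traveler responsibility before any cap: €1050 + €50 = €1100.
Total out-of-pocket so far would be €3550 + €1100 = €4650, below the €19800 cap — no reduction.

€1100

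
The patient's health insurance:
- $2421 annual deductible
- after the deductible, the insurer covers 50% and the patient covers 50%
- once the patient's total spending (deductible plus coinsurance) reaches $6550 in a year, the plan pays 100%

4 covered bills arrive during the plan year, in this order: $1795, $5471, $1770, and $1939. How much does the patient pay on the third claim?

#1 ($1795): all of it applies to the deductible. Patient owes $1795 (running OOP $1795).
#2 ($5471): $626 to deductible, leaving $4845; 50% of $4845 = $2422.50. Patient owes $3048.50 (running OOP $4843.50).
#3 ($1770): deductible already satisfied, so patient's share is 50% × $1770 = $885. Patient pays $885; OOP now $5728.50.

$885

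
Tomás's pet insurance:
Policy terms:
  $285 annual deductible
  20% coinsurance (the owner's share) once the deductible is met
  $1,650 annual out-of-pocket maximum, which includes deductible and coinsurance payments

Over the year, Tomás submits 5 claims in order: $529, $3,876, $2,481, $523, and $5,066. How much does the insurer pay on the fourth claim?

$478.20

Claim 1 ($529): $285 finishes the deductible; $244 goes to coinsurance; 20% of $244 = $48.80. Owner pays $333.80; OOP now $333.80. Insurer: $529 − $333.80 = $195.20.
Claim 2 ($3,876): 20% coinsurance on $3,876 = $775.20. Owner owes $775.20 (running OOP $1,109). Insurer: $3,876 − $775.20 = $3,100.80.
Claim 3 ($2,481): deductible already satisfied, so owner's share is 20% × $2,481 = $496.20. Owner owes $496.20 (running OOP $1,605.20). Plan pays $2,481 − $496.20 = $1,984.80.
Claim 4 ($523): deductible already satisfied, so owner's share is 20% × $523 = $104.60. That would push OOP to $1,709.80, over the $1,650 cap, so owner pays $1,650 − $1,605.20 = $44.80. Plan pays $523 − $44.80 = $478.20.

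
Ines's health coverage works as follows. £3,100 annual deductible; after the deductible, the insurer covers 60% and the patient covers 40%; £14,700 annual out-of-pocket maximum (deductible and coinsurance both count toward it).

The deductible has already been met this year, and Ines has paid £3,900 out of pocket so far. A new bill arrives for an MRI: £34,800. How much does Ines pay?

With the deductible met, the entire £34,800 is subject to coinsurance.
Coinsurance: £34,800 × 40% = £13,920.
Adding £13,920 to the £3,900 already spent would give £17,820, which exceeds the £14,700 cap; the patient pays just £14,700 − £3,900 = £10,800.

£10,800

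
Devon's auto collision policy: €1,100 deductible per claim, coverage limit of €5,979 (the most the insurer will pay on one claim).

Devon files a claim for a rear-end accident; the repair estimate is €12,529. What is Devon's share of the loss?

€6,550

Subtract the deductible: €12,529 − €1,100 = €11,429.
The €5,979 per-incident cap binds; insurer pays €5,979.
Out of pocket: €12,529 − €5,979 = €6,550.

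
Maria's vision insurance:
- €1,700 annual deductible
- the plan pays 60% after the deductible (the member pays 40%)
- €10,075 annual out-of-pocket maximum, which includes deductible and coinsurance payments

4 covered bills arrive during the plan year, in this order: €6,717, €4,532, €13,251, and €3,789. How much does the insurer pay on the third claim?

Claim 1 (€6,717): €1,700 to deductible, leaving €5,017; coinsurance €5,017 × 40% = €2,006.80. Cost to member: €3,706.80. OOP to date €3,706.80. Plan pays €6,717 − €3,706.80 = €3,010.20.
Claim 2 (€4,532): deductible met; 40% of €4,532 = €1,812.80. Member pays €1,812.80; OOP now €5,519.60. Insurer: €4,532 − €1,812.80 = €2,719.20.
Claim 3 (€13,251): deductible met; 40% of €13,251 = €5,300.40. Adding that to €5,519.60 gives €10,820, past the €10,075 cap; member pays only €10,075 − €5,519.60 = €4,555.40. Plan pays €13,251 − €4,555.40 = €8,695.60.

€8,695.60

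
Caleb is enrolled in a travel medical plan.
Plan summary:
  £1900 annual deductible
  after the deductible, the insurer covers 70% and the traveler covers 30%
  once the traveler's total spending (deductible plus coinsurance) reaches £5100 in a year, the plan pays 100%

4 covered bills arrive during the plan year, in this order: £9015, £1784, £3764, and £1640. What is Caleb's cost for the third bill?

Claim 1 (£9015): £1900 finishes the deductible; £7115 goes to coinsurance; 30% of £7115 = £2134.50. Traveler pays £4034.50; OOP now £4034.50.
Claim 2 (£1784): deductible already satisfied, so traveler's share is 30% × £1784 = £535.20. Traveler owes £535.20 (running OOP £4569.70).
Claim 3 (£3764): 30% coinsurance on £3764 = £1129.20. OOP would hit £5698.90 > £5100, so the cap limits the traveler to £5100 − £4569.70 = £530.30.

£530.30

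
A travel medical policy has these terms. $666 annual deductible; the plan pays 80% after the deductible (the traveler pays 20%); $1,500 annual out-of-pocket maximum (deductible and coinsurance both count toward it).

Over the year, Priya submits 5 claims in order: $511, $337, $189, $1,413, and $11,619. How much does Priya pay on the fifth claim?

$477.20

#1 ($511): fully absorbed by the deductible. Cost to traveler: $511. OOP to date $511.
#2 ($337): deductible takes $155, $182 remains; 20% of $182 = $36.40. Traveler pays $191.40; OOP now $702.40.
#3 ($189): deductible met; 20% of $189 = $37.80. Cost to traveler: $37.80. OOP to date $740.20.
#4 ($1,413): 20% coinsurance on $1,413 = $282.60. Traveler pays $282.60; OOP now $1,022.80.
#5 ($11,619): 20% coinsurance on $11,619 = $2,323.80. That would push OOP to $3,346.60, over the $1,500 cap, so traveler pays $1,500 − $1,022.80 = $477.20.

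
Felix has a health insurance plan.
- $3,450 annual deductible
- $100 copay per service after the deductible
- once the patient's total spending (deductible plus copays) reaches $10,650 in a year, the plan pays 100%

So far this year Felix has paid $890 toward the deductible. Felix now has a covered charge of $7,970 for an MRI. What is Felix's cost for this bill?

$2,660

$890 of the $3,450 deductible is already met, leaving $2,560.
The remaining $5,410 (= $7,970 − $2,560) moves to the copay.
Copay on this service: $100.
That puts the patient's cost at $2,560 + $100 = $2,660 before any cap.
Total out-of-pocket so far would be $890 + $2,660 = $3,550, below the $10,650 cap — no reduction.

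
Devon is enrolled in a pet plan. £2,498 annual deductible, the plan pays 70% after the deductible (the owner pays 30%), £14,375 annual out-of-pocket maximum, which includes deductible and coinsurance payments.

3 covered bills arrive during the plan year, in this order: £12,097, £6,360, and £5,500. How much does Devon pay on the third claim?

£1,650

Claim 1 (£12,097): £2,498 finishes the deductible; £9,599 goes to coinsurance; coinsurance £9,599 × 30% = £2,879.70. Owner pays £5,377.70; OOP now £5,377.70.
Claim 2 (£6,360): deductible met; 30% of £6,360 = £1,908. Owner pays £1,908; OOP now £7,285.70.
Claim 3 (£5,500): deductible already satisfied, so owner's share is 30% × £5,500 = £1,650. Owner owes £1,650 (running OOP £8,935.70).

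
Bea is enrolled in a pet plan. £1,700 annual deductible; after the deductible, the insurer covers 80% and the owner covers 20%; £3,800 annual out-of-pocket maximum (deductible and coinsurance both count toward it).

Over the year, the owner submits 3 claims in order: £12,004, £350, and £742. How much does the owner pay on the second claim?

£39.20

Claim 1 — £12,004: £1,700 finishes the deductible; £10,304 goes to coinsurance; owner's 20% is £2,060.80. Owner pays £3,760.80; OOP now £3,760.80.
Claim 2 — £350: deductible already satisfied, so owner's share is 20% × £350 = £70. OOP would hit £3,830.80 > £3,800, so the cap limits the owner to £3,800 − £3,760.80 = £39.20.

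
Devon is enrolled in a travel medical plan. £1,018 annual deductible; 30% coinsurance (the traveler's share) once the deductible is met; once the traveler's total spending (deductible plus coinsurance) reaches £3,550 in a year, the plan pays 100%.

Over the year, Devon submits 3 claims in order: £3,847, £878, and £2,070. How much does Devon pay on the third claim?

£621

#1 (£3,847): deductible takes £1,018, £2,829 remains; traveler's 30% is £848.70. Traveler pays £1,866.70; OOP now £1,866.70.
#2 (£878): deductible met; 30% of £878 = £263.40. Traveler pays £263.40; OOP now £2,130.10.
#3 (£2,070): deductible already satisfied, so traveler's share is 30% × £2,070 = £621. Cost to traveler: £621. OOP to date £2,751.10.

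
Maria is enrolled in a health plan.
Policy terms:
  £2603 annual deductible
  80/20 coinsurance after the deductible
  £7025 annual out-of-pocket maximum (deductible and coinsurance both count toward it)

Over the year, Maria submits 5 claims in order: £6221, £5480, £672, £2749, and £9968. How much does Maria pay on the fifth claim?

£1918.20

Claim 1 (£6221): £2603 finishes the deductible; £3618 goes to coinsurance; coinsurance £3618 × 20% = £723.60. Patient owes £3326.60 (running OOP £3326.60).
Claim 2 (£5480): deductible met; 20% of £5480 = £1096. Cost to patient: £1096. OOP to date £4422.60.
Claim 3 (£672): deductible met; 20% of £672 = £134.40. Patient owes £134.40 (running OOP £4557).
Claim 4 (£2749): deductible met; 20% of £2749 = £549.80. Patient owes £549.80 (running OOP £5106.80).
Claim 5 (£9968): deductible already satisfied, so patient's share is 20% × £9968 = £1993.60. OOP would hit £7100.40 > £7025, so the cap limits the patient to £7025 − £5106.80 = £1918.20.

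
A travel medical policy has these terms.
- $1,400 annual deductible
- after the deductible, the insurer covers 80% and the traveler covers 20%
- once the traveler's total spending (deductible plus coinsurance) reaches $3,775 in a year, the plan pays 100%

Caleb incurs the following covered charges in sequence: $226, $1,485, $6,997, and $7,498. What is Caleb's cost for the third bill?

#1 ($226): fully absorbed by the deductible. Traveler pays $226; OOP now $226.
#2 ($1,485): $1,174 to deductible, leaving $311; coinsurance $311 × 20% = $62.20. Traveler pays $1,236.20; OOP now $1,462.20.
#3 ($6,997): deductible met; 20% of $6,997 = $1,399.40. Traveler pays $1,399.40; OOP now $2,861.60.

$1,399.40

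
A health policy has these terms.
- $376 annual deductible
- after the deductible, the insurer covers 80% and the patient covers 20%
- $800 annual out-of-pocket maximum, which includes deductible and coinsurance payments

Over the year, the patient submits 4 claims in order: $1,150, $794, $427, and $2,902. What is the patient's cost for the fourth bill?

$25

Bill 1, $1,150: deductible takes $376, $774 remains; 20% of $774 = $154.80. Patient owes $530.80 (running OOP $530.80).
Bill 2, $794: deductible met; 20% of $794 = $158.80. Patient owes $158.80 (running OOP $689.60).
Bill 3, $427: 20% coinsurance on $427 = $85.40. Patient owes $85.40 (running OOP $775).
Bill 4, $2,902: 20% coinsurance on $2,902 = $580.40. That would push OOP to $1,355.40, over the $800 cap, so patient pays $800 − $775 = $25.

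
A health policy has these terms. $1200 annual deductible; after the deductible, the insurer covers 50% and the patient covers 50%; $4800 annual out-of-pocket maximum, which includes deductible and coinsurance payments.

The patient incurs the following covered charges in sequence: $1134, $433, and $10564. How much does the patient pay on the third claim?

Claim 1 — $1134: all of it applies to the deductible. Patient pays $1134; OOP now $1134.
Claim 2 — $433: $66 finishes the deductible; $367 goes to coinsurance; coinsurance $367 × 50% = $183.50. Cost to patient: $249.50. OOP to date $1383.50.
Claim 3 — $10564: deductible already satisfied, so patient's share is 50% × $10564 = $5282. That would push OOP to $6665.50, over the $4800 cap, so patient pays $4800 − $1383.50 = $3416.50.

$3416.50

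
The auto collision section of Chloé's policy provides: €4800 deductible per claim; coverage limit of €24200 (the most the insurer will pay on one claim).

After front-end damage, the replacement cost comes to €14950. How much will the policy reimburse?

Subtract the deductible: €14950 − €4800 = €10150.
That's under the €24200 cap, so the insurer reimburses the full €10150.

€10150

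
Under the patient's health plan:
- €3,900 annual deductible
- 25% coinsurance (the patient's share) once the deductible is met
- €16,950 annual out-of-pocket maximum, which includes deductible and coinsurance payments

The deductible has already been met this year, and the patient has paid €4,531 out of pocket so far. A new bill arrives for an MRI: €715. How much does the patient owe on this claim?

The deductible is already satisfied, so the full bill goes to coinsurance.
25% of €715 = €178.75 falls to the patient.
Total out-of-pocket so far would be €4,531 + €178.75 = €4,709.75, below the €16,950 cap — no reduction.

€178.75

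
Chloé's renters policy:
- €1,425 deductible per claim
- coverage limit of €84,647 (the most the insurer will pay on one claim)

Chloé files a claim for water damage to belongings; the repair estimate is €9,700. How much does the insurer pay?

Subtract the deductible: €9,700 − €1,425 = €8,275.
€8,275 ≤ €84,647, so the limit doesn't bind; insurer pays €8,275.

€8,275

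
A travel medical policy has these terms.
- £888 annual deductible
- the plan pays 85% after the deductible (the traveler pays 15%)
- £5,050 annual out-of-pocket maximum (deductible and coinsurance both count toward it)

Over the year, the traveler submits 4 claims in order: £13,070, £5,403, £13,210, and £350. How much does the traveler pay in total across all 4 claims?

Claim 1 — £13,070: £888 finishes the deductible; £12,182 goes to coinsurance; 15% of £12,182 = £1,827.30. Traveler pays £2,715.30; OOP now £2,715.30.
Claim 2 — £5,403: deductible met; 15% of £5,403 = £810.45. Cost to traveler: £810.45. OOP to date £3,525.75.
Claim 3 — £13,210: deductible met; 15% of £13,210 = £1,981.50. Adding that to £3,525.75 gives £5,507.25, past the £5,050 cap; traveler pays only £5,050 − £3,525.75 = £1,524.25.
Claim 4 — £350: deductible met; 15% of £350 = £52.50. OOP would hit £5,102.50 > £5,050, so the cap limits the traveler to £5,050 − £5,050 = £0.
Summing the traveler's payments: £2,715.30 + £810.45 + £1,524.25 + £0 = £5,050.

£5,050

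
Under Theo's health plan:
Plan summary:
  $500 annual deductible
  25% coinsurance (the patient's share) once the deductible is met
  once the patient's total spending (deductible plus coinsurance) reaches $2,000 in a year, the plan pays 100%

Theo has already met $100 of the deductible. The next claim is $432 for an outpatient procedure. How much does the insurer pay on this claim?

$24

Remaining deductible: $500 − $100 = $400.
That leaves $432 − $400 = $32 for coinsurance.
Patient's 25% share of $32 is $8.
So the patient owes $400 + $8 = $408 before any cap.
Cumulative spending $100 + $408 = $508 stays under the $2,000 maximum.
Insurer pays the balance: $432 − $408 = $24.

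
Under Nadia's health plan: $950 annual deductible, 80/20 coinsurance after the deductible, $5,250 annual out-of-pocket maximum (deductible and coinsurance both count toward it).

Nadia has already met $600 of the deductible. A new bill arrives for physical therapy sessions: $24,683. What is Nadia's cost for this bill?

Deductible still to meet: $950 − $600 = $350.
That leaves $24,683 − $350 = $24,333 for coinsurance.
Coinsurance: $24,333 × 20% = $4,866.60.
So the patient owes $350 + $4,866.60 = $5,216.60 before any cap.
Adding $5,216.60 to the $600 already spent would give $5,816.60, which exceeds the $5,250 cap; the patient pays just $5,250 − $600 = $4,650.

$4,650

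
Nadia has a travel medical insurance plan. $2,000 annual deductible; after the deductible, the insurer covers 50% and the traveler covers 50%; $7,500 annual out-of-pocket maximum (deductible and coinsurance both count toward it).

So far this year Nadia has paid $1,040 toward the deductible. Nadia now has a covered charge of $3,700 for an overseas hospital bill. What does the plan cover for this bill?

Remaining deductible: $2,000 − $1,040 = $960.
After the $960 deductible portion, $3,700 − $960 = $2,740 is subject to coinsurance.
Traveler's 50% share of $2,740 is $1,370.
Traveler responsibility before any cap: $960 + $1,370 = $2,330.
Cumulative spending $1,040 + $2,330 = $3,370 stays under the $7,500 maximum.
The insurer covers the remainder: $3,700 − $2,330 = $1,370.

$1,370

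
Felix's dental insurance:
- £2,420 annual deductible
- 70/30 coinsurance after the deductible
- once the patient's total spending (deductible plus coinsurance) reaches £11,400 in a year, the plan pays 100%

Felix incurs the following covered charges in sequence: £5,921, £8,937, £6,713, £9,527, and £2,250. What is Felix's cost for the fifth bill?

£376.60

Claim 1 (£5,921): £2,420 finishes the deductible; £3,501 goes to coinsurance; patient's 30% is £1,050.30. Patient owes £3,470.30 (running OOP £3,470.30).
Claim 2 (£8,937): 30% coinsurance on £8,937 = £2,681.10. Patient owes £2,681.10 (running OOP £6,151.40).
Claim 3 (£6,713): deductible already satisfied, so patient's share is 30% × £6,713 = £2,013.90. Patient owes £2,013.90 (running OOP £8,165.30).
Claim 4 (£9,527): deductible met; 30% of £9,527 = £2,858.10. Patient pays £2,858.10; OOP now £11,023.40.
Claim 5 (£2,250): deductible already satisfied, so patient's share is 30% × £2,250 = £675. OOP would hit £11,698.40 > £11,400, so the cap limits the patient to £11,400 − £11,023.40 = £376.60.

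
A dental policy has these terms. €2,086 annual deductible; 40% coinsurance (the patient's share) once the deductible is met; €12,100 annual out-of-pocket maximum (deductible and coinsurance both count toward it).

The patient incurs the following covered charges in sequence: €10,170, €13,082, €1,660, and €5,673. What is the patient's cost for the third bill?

Bill 1, €10,170: €2,086 finishes the deductible; €8,084 goes to coinsurance; 40% of €8,084 = €3,233.60. Patient owes €5,319.60 (running OOP €5,319.60).
Bill 2, €13,082: deductible already satisfied, so patient's share is 40% × €13,082 = €5,232.80. Cost to patient: €5,232.80. OOP to date €10,552.40.
Bill 3, €1,660: 40% coinsurance on €1,660 = €664. Patient pays €664; OOP now €11,216.40.

€664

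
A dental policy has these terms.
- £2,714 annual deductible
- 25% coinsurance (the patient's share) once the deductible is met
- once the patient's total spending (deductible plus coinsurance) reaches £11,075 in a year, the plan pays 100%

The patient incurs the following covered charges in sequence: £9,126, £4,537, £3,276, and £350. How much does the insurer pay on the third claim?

£2,457

Claim 1 (£9,126): £2,714 to deductible, leaving £6,412; coinsurance £6,412 × 25% = £1,603. Patient pays £4,317; OOP now £4,317. Plan pays £9,126 − £4,317 = £4,809.
Claim 2 (£4,537): deductible already satisfied, so patient's share is 25% × £4,537 = £1,134.25. Patient pays £1,134.25; OOP now £5,451.25. Plan pays £4,537 − £1,134.25 = £3,402.75.
Claim 3 (£3,276): 25% coinsurance on £3,276 = £819. Patient owes £819 (running OOP £6,270.25). Insurer: £3,276 − £819 = £2,457.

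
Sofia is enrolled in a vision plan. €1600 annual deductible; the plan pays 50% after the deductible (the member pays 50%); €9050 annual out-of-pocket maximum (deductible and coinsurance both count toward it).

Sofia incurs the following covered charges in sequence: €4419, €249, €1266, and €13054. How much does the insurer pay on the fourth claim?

Claim 1 (€4419): €1600 to deductible, leaving €2819; coinsurance €2819 × 50% = €1409.50. Member owes €3009.50 (running OOP €3009.50). Plan pays €4419 − €3009.50 = €1409.50.
Claim 2 (€249): 50% coinsurance on €249 = €124.50. Member owes €124.50 (running OOP €3134). Plan pays €249 − €124.50 = €124.50.
Claim 3 (€1266): deductible met; 50% of €1266 = €633. Member owes €633 (running OOP €3767). Plan pays €1266 − €633 = €633.
Claim 4 (€13054): deductible already satisfied, so member's share is 50% × €13054 = €6527. Adding that to €3767 gives €10294, past the €9050 cap; member pays only €9050 − €3767 = €5283. Insurer: €13054 − €5283 = €7771.

€7771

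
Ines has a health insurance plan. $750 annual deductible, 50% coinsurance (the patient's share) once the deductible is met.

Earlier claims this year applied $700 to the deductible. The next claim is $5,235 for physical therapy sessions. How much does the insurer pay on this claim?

$2,592.50

Remaining deductible: $750 − $700 = $50.
The remaining $5,185 (= $5,235 − $50) moves to coinsurance.
Coinsurance: $5,185 × 50% = $2,592.50.
So the patient owes $50 + $2,592.50 = $2,642.50.
Insurer pays the balance: $5,235 − $2,642.50 = $2,592.50.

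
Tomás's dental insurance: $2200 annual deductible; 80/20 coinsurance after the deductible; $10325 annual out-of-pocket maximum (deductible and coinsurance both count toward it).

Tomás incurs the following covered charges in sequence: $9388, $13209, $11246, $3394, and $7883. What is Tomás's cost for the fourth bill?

$678.80

#1 ($9388): $2200 to deductible, leaving $7188; 20% of $7188 = $1437.60. Cost to patient: $3637.60. OOP to date $3637.60.
#2 ($13209): 20% coinsurance on $13209 = $2641.80. Cost to patient: $2641.80. OOP to date $6279.40.
#3 ($11246): deductible met; 20% of $11246 = $2249.20. Patient pays $2249.20; OOP now $8528.60.
#4 ($3394): 20% coinsurance on $3394 = $678.80. Patient owes $678.80 (running OOP $9207.40).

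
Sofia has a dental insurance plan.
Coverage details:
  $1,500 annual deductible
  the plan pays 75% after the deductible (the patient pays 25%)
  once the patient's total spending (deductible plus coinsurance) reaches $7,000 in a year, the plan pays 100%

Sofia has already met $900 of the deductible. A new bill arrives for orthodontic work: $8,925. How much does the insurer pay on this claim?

$900 of the $1,500 deductible is already met, leaving $600.
After the $600 deductible portion, $8,925 − $600 = $8,325 is subject to coinsurance.
25% of $8,325 = $2,081.25 falls to the patient.
That puts the patient's cost at $600 + $2,081.25 = $2,681.25 before any cap.
Total out-of-pocket so far would be $900 + $2,681.25 = $3,581.25, below the $7,000 cap — no reduction.
The insurer covers the remainder: $8,925 − $2,681.25 = $6,243.75.

$6,243.75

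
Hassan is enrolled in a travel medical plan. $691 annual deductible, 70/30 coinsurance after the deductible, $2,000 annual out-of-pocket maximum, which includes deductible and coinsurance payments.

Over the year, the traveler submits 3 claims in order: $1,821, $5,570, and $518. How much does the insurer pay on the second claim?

$4,600

Bill 1, $1,821: deductible takes $691, $1,130 remains; coinsurance $1,130 × 30% = $339. Traveler pays $1,030; OOP now $1,030. Plan pays $1,821 − $1,030 = $791.
Bill 2, $5,570: deductible met; 30% of $5,570 = $1,671. Adding that to $1,030 gives $2,701, past the $2,000 cap; traveler pays only $2,000 − $1,030 = $970. Insurer: $5,570 − $970 = $4,600.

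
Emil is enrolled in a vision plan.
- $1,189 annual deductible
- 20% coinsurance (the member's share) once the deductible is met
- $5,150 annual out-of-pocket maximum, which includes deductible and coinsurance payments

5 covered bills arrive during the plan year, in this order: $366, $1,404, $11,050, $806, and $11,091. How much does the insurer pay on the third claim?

Bill 1, $366: entire amount goes to the deductible. Member pays $366; OOP now $366. Plan pays $366 − $366 = $0.
Bill 2, $1,404: $823 to deductible, leaving $581; coinsurance $581 × 20% = $116.20. Member owes $939.20 (running OOP $1,305.20). Insurer: $1,404 − $939.20 = $464.80.
Bill 3, $11,050: 20% coinsurance on $11,050 = $2,210. Member pays $2,210; OOP now $3,515.20. Plan pays $11,050 − $2,210 = $8,840.

$8,840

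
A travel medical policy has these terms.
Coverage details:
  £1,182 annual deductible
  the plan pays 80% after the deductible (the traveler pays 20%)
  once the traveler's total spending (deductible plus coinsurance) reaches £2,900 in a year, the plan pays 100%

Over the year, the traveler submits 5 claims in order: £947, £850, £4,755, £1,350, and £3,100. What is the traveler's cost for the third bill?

£951

#1 (£947): entire amount goes to the deductible. Cost to traveler: £947. OOP to date £947.
#2 (£850): £235 finishes the deductible; £615 goes to coinsurance; traveler's 20% is £123. Traveler pays £358; OOP now £1,305.
#3 (£4,755): deductible already satisfied, so traveler's share is 20% × £4,755 = £951. Traveler owes £951 (running OOP £2,256).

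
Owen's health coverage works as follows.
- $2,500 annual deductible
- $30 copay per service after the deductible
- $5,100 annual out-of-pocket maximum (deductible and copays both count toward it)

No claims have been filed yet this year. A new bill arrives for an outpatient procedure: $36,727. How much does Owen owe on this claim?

$2,530

The full $2,500 deductible is still open; $2,500 of this bill applies to it.
After the $2,500 deductible portion, $36,727 − $2,500 = $34,227 is subject to the copay.
Copay on this service: $30.
That puts the patient's cost at $2,500 + $30 = $2,530 before any cap.
Total out-of-pocket so far would be $0 + $2,530 = $2,530, below the $5,100 cap — no reduction.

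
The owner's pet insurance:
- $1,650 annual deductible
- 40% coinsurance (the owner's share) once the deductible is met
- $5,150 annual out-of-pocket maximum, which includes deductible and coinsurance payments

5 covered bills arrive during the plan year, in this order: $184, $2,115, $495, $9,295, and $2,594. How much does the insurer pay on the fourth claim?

Claim 1 ($184): all of it applies to the deductible. Owner owes $184 (running OOP $184). Insurer: $184 − $184 = $0.
Claim 2 ($2,115): $1,466 finishes the deductible; $649 goes to coinsurance; owner's 40% is $259.60. Cost to owner: $1,725.60. OOP to date $1,909.60. Plan pays $2,115 − $1,725.60 = $389.40.
Claim 3 ($495): deductible met; 40% of $495 = $198. Cost to owner: $198. OOP to date $2,107.60. Plan pays $495 − $198 = $297.
Claim 4 ($9,295): deductible already satisfied, so owner's share is 40% × $9,295 = $3,718. Adding that to $2,107.60 gives $5,825.60, past the $5,150 cap; owner pays only $5,150 − $2,107.60 = $3,042.40. Plan pays $9,295 − $3,042.40 = $6,252.60.

$6,252.60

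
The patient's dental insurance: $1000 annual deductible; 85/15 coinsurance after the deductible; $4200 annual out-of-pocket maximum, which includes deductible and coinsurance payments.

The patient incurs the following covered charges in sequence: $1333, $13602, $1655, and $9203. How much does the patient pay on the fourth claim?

$861.50

Claim 1 — $1333: $1000 to deductible, leaving $333; patient's 15% is $49.95. Cost to patient: $1049.95. OOP to date $1049.95.
Claim 2 — $13602: deductible already satisfied, so patient's share is 15% × $13602 = $2040.30. Cost to patient: $2040.30. OOP to date $3090.25.
Claim 3 — $1655: deductible met; 15% of $1655 = $248.25. Cost to patient: $248.25. OOP to date $3338.50.
Claim 4 — $9203: deductible met; 15% of $9203 = $1380.45. OOP would hit $4718.95 > $4200, so the cap limits the patient to $4200 − $3338.50 = $861.50.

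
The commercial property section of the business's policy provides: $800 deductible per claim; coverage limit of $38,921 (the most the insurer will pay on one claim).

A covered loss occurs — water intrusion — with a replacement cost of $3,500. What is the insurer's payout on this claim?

$2,700

After the deductible, $3,500 − $800 = $2,700 remains.
$2,700 ≤ $38,921, so the limit doesn't bind; insurer pays $2,700.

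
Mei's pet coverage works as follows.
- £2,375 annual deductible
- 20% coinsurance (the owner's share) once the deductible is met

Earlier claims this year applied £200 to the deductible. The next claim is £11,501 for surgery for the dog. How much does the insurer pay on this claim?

£7,460.80

Deductible still to meet: £2,375 − £200 = £2,175.
After the £2,175 deductible portion, £11,501 − £2,175 = £9,326 is subject to coinsurance.
Coinsurance: £9,326 × 20% = £1,865.20.
Owner responsibility: £2,175 + £1,865.20 = £4,040.20.
The insurer covers the remainder: £11,501 − £4,040.20 = £7,460.80.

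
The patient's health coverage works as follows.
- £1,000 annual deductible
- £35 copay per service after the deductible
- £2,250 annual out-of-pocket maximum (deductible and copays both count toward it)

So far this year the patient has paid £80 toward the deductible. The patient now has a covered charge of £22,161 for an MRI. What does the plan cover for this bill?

£21,206

Deductible still to meet: £1,000 − £80 = £920.
The remaining £21,241 (= £22,161 − £920) moves to the copay.
Copay on this service: £35.
So the patient owes £920 + £35 = £955 before any cap.
Total out-of-pocket so far would be £80 + £955 = £1,035, below the £2,250 cap — no reduction.
The insurer covers the remainder: £22,161 − £955 = £21,206.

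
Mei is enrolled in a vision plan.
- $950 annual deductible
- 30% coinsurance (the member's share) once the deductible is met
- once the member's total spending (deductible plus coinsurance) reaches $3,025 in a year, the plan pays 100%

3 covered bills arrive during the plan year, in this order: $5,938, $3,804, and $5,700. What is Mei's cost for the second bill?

Claim 1 — $5,938: $950 finishes the deductible; $4,988 goes to coinsurance; member's 30% is $1,496.40. Member owes $2,446.40 (running OOP $2,446.40).
Claim 2 — $3,804: 30% coinsurance on $3,804 = $1,141.20. That would push OOP to $3,587.60, over the $3,025 cap, so member pays $3,025 − $2,446.40 = $578.60.

$578.60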